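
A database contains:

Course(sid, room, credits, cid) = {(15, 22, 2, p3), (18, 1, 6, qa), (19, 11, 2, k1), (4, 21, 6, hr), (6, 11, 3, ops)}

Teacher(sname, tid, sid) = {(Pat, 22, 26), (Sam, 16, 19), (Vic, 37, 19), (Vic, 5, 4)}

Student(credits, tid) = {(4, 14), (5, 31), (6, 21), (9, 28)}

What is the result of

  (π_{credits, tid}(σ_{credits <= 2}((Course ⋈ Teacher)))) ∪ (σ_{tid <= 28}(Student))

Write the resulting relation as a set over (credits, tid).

Joining Course and Teacher on sid yields {(19, 11, 2, k1, Sam, 16), (19, 11, 2, k1, Vic, 37), (4, 21, 6, hr, Vic, 5)}.
σ[credits <= 2]: keep tuples satisfying credits <= 2 → {(19, 11, 2, k1, Sam, 16), (19, 11, 2, k1, Vic, 37)}
π_{credits, tid} gives {(2, 16), (2, 37)}.
σ[tid <= 28]: keep tuples satisfying tid <= 28 → {(4, 14), (6, 21), (9, 28)}
Set union of the two operands is {(2, 16), (2, 37), (4, 14), (6, 21), (9, 28)}.

{(2, 16), (2, 37), (4, 14), (6, 21), (9, 28)}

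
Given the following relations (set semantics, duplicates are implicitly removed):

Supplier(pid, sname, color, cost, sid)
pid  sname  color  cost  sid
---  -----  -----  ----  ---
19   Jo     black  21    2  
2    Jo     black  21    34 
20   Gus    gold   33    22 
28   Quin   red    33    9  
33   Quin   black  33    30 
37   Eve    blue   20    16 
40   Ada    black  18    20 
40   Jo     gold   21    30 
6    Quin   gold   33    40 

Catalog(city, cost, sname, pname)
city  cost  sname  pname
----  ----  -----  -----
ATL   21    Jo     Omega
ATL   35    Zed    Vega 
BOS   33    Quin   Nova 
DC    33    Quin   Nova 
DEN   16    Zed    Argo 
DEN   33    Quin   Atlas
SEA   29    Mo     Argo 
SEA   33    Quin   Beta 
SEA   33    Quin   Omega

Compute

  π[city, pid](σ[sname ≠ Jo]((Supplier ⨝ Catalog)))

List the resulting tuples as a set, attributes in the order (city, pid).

{(BOS, 28), (BOS, 33), (BOS, 6), (DC, 28), (DC, 33), (DC, 6), (DEN, 28), (DEN, 33), (DEN, 6), (SEA, 28), (SEA, 33), (SEA, 6)}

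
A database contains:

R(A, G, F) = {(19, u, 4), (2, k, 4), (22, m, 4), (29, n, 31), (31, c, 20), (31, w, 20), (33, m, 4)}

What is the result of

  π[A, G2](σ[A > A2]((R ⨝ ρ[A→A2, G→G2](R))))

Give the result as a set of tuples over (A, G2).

ρ[A→A2, G→G2]: schema becomes (A2, G2, F); tuples unchanged.
Natural join on F: {(19, u, 4, 19, u), (19, u, 4, 2, k), (19, u, 4, 22, m), (19, u, 4, 33, m), (2, k, 4, 19, u), (2, k, 4, 2, k), (2, k, 4, 22, m), (2, k, 4, 33, m), (22, m, 4, 19, u), (22, m, 4, 2, k), (22, m, 4, 22, m), (22, m, 4, 33, m), (29, n, 31, 29, n), (31, c, 20, 31, c), (31, c, 20, 31, w), (31, w, 20, 31, c), (31, w, 20, 31, w), (33, m, 4, 19, u), (33, m, 4, 2, k), (33, m, 4, 22, m), (33, m, 4, 33, m)}
σ[A > A2]: keep tuples satisfying A > A2 → {(19, u, 4, 2, k), (22, m, 4, 19, u), (22, m, 4, 2, k), (33, m, 4, 19, u), (33, m, 4, 2, k), (33, m, 4, 22, m)}
π_{A, G2} gives {(19, k), (22, k), (22, u), (33, k), (33, m), (33, u)}.

{(19, k), (22, k), (22, u), (33, k), (33, m), (33, u)}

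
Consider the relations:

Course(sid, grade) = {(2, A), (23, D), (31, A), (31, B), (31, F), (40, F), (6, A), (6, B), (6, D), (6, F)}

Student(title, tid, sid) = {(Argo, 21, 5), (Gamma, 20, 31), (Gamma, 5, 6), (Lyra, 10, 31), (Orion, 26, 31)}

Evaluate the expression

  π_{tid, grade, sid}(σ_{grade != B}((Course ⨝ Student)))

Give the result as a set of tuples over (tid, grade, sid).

Course ⋈ Student (natural join on sid): {(31, A, Gamma, 20), (31, A, Lyra, 10), (31, A, Orion, 26), (31, B, Gamma, 20), (31, B, Lyra, 10), (31, B, Orion, 26), (31, F, Gamma, 20), (31, F, Lyra, 10), (31, F, Orion, 26), (6, A, Gamma, 5), (6, B, Gamma, 5), (6, D, Gamma, 5), (6, F, Gamma, 5)}
σ[grade != B]: keep tuples satisfying grade != B → {(31, A, Gamma, 20), (31, A, Lyra, 10), (31, A, Orion, 26), (31, F, Gamma, 20), (31, F, Lyra, 10), (31, F, Orion, 26), (6, A, Gamma, 5), (6, D, Gamma, 5), (6, F, Gamma, 5)}
Keep only column(s) tid, grade, sid: {(10, A, 31), (10, F, 31), (20, A, 31), (20, F, 31), (26, A, 31), (26, F, 31), (5, A, 6), (5, D, 6), (5, F, 6)}

{(10, A, 31), (10, F, 31), (20, A, 31), (20, F, 31), (26, A, 31), (26, F, 31), (5, A, 6), (5, D, 6), (5, F, 6)}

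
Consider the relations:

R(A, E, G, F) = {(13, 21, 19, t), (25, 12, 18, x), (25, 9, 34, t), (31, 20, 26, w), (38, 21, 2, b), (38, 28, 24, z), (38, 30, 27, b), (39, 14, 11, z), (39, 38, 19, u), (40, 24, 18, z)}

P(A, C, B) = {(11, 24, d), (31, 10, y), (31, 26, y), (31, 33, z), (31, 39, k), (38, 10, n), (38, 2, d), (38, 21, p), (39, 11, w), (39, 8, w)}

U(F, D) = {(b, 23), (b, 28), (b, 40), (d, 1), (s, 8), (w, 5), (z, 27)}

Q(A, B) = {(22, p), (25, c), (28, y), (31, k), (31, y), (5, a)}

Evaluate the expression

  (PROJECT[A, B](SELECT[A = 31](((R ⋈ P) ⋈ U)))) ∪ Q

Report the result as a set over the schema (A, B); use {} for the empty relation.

Joining R and P on A yields {(31, 20, 26, w, 10, y), (31, 20, 26, w, 26, y), (31, 20, 26, w, 33, z), (31, 20, 26, w, 39, k), (38, 21, 2, b, 10, n), (38, 21, 2, b, 2, d), (38, 21, 2, b, 21, p), (38, 28, 24, z, 10, n), (38, 28, 24, z, 2, d), (38, 28, 24, z, 21, p), (38, 30, 27, b, 10, n), (38, 30, 27, b, 2, d), (38, 30, 27, b, 21, p), (39, 14, 11, z, 11, w), (39, 14, 11, z, 8, w), (39, 38, 19, u, 11, w), (39, 38, 19, u, 8, w)}.
Joining (R ⋈ P) and U on F yields {(31, 20, 26, w, 10, y, 5), (31, 20, 26, w, 26, y, 5), (31, 20, 26, w, 33, z, 5), (31, 20, 26, w, 39, k, 5), (38, 21, 2, b, 10, n, 23), (38, 21, 2, b, 10, n, 28), (38, 21, 2, b, 10, n, 40), (38, 21, 2, b, 2, d, 23), (38, 21, 2, b, 2, d, 28), (38, 21, 2, b, 2, d, 40), (38, 21, 2, b, 21, p, 23), (38, 21, 2, b, 21, p, 28), (38, 21, 2, b, 21, p, 40), (38, 28, 24, z, 10, n, 27), (38, 28, 24, z, 2, d, 27), (38, 28, 24, z, 21, p, 27), (38, 30, 27, b, 10, n, 23), (38, 30, 27, b, 10, n, 28), (38, 30, 27, b, 10, n, 40), (38, 30, 27, b, 2, d, 23), (38, 30, 27, b, 2, d, 28), (38, 30, 27, b, 2, d, 40), (38, 30, 27, b, 21, p, 23), (38, 30, 27, b, 21, p, 28), (38, 30, 27, b, 21, p, 40), (39, 14, 11, z, 11, w, 27), (39, 14, 11, z, 8, w, 27)}.
σ[A = 31]: keep tuples satisfying A = 31 → {(31, 20, 26, w, 10, y, 5), (31, 20, 26, w, 26, y, 5), (31, 20, 26, w, 33, z, 5), (31, 20, 26, w, 39, k, 5)}
Projecting to A, B (1 duplicate(s) eliminated): {(31, k), (31, y), (31, z)}
Set union of the two operands is {(22, p), (25, c), (28, y), (31, k), (31, y), (31, z), (5, a)}.

{(22, p), (25, c), (28, y), (31, k), (31, y), (31, z), (5, a)}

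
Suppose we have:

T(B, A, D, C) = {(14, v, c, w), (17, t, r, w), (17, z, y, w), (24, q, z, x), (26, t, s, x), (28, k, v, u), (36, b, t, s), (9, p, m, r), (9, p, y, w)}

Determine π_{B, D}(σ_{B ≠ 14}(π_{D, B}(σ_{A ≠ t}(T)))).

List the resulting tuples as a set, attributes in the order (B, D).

σ[A ≠ t]: keep tuples satisfying A ≠ t → {(14, v, c, w), (17, z, y, w), (24, q, z, x), (28, k, v, u), (36, b, t, s), (9, p, m, r), (9, p, y, w)}
π[D, B]: project onto (D, B) → {(c, 14), (m, 9), (t, 36), (v, 28), (y, 17), (y, 9), (z, 24)}
σ[B ≠ 14]: keep tuples satisfying B ≠ 14 → {(m, 9), (t, 36), (v, 28), (y, 17), (y, 9), (z, 24)}
π[B, D]: project onto (B, D) → {(17, y), (24, z), (28, v), (36, t), (9, m), (9, y)}

{(17, y), (24, z), (28, v), (36, t), (9, m), (9, y)}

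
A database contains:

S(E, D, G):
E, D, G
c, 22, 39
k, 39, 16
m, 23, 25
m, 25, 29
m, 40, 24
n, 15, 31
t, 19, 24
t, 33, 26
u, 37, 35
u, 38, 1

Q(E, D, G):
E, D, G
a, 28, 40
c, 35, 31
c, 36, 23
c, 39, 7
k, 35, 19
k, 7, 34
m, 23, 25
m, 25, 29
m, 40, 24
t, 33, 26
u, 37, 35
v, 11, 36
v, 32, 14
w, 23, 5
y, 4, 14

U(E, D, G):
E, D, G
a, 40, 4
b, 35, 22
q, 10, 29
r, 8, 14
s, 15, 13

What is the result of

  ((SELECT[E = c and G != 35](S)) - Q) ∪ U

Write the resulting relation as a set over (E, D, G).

{(a, 40, 4), (b, 35, 22), (c, 22, 39), (q, 10, 29), (r, 8, 14), (s, 15, 13)}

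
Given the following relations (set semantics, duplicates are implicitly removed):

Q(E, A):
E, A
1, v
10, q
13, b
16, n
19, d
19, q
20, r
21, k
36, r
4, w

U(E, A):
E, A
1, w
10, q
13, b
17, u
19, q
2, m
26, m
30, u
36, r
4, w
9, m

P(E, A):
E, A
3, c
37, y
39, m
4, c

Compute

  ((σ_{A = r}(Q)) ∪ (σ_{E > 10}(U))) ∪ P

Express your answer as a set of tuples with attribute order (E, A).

{(13, b), (17, u), (19, q), (20, r), (26, m), (3, c), (30, u), (36, r), (37, y), (39, m), (4, c)}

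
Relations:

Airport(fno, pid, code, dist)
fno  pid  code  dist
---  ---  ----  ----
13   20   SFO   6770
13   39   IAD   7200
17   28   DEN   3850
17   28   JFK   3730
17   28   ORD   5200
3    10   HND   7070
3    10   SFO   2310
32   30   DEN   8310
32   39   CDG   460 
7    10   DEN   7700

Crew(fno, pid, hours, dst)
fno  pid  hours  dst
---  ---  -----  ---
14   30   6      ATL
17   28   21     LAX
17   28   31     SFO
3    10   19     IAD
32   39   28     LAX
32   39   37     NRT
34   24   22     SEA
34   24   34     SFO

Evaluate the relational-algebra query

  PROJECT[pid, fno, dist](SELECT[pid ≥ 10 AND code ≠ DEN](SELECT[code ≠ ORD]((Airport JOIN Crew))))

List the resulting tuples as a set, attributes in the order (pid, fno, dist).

{(10, 3, 2310), (10, 3, 7070), (28, 17, 3730), (39, 32, 460)}

Airport ⋈ Crew (natural join on fno, pid): {(17, 28, DEN, 3850, 21, LAX), (17, 28, DEN, 3850, 31, SFO), (17, 28, JFK, 3730, 21, LAX), (17, 28, JFK, 3730, 31, SFO), (17, 28, ORD, 5200, 21, LAX), (17, 28, ORD, 5200, 31, SFO), (3, 10, HND, 7070, 19, IAD), (3, 10, SFO, 2310, 19, IAD), (32, 39, CDG, 460, 28, LAX), (32, 39, CDG, 460, 37, NRT)}
Filtering on code ≠ ORD leaves {(17, 28, DEN, 3850, 21, LAX), (17, 28, DEN, 3850, 31, SFO), (17, 28, JFK, 3730, 21, LAX), (17, 28, JFK, 3730, 31, SFO), (3, 10, HND, 7070, 19, IAD), (3, 10, SFO, 2310, 19, IAD), (32, 39, CDG, 460, 28, LAX), (32, 39, CDG, 460, 37, NRT)}.
Filtering on pid ≥ 10 AND code ≠ DEN leaves {(17, 28, JFK, 3730, 21, LAX), (17, 28, JFK, 3730, 31, SFO), (3, 10, HND, 7070, 19, IAD), (3, 10, SFO, 2310, 19, IAD), (32, 39, CDG, 460, 28, LAX), (32, 39, CDG, 460, 37, NRT)}.
π[pid, fno, dist]: project onto (pid, fno, dist) (2 duplicate(s) eliminated) → {(10, 3, 2310), (10, 3, 7070), (28, 17, 3730), (39, 32, 460)}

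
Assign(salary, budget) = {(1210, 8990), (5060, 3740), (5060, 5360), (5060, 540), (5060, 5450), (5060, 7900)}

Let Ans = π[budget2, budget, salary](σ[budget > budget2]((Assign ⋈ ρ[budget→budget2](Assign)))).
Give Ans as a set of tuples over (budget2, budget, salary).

{(3740, 5360, 5060), (3740, 5450, 5060), (3740, 7900, 5060), (5360, 5450, 5060), (5360, 7900, 5060), (540, 3740, 5060), (540, 5360, 5060), (540, 5450, 5060), (540, 7900, 5060), (5450, 7900, 5060)}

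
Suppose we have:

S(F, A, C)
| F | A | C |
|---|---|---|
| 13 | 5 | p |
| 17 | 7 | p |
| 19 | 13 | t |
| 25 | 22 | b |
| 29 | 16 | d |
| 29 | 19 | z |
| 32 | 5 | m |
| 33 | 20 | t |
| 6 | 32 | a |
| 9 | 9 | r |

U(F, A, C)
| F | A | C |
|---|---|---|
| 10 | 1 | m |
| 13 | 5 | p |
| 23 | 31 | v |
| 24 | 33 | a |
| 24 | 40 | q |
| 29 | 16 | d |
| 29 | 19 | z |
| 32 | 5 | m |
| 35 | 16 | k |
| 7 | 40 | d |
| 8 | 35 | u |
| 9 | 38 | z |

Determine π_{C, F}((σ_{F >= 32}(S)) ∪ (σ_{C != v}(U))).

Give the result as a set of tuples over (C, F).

σ[F >= 32]: keep tuples satisfying F >= 32 → {(32, 5, m), (33, 20, t)}
σ[C != v]: keep tuples satisfying C != v → {(10, 1, m), (13, 5, p), (24, 33, a), (24, 40, q), (29, 16, d), (29, 19, z), (32, 5, m), (35, 16, k), (7, 40, d), (8, 35, u), (9, 38, z)}
Taking the union: {(10, 1, m), (13, 5, p), (24, 33, a), (24, 40, q), (29, 16, d), (29, 19, z), (32, 5, m), (33, 20, t), (35, 16, k), (7, 40, d), (8, 35, u), (9, 38, z)}
Projecting to C, F: {(a, 24), (d, 29), (d, 7), (k, 35), (m, 10), (m, 32), (p, 13), (q, 24), (t, 33), (u, 8), (z, 29), (z, 9)}

{(a, 24), (d, 29), (d, 7), (k, 35), (m, 10), (m, 32), (p, 13), (q, 24), (t, 33), (u, 8), (z, 29), (z, 9)}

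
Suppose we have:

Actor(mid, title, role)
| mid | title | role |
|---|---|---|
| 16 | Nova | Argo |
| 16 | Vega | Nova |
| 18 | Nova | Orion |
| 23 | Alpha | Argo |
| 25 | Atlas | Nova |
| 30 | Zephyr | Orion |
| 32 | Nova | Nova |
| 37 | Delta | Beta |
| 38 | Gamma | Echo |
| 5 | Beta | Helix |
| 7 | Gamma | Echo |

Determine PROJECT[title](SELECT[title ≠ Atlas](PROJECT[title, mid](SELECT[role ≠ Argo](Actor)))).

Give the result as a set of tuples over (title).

Apply σ_{role ≠ Argo}; surviving tuples: {(16, Vega, Nova), (18, Nova, Orion), (25, Atlas, Nova), (30, Zephyr, Orion), (32, Nova, Nova), (37, Delta, Beta), (38, Gamma, Echo), (5, Beta, Helix), (7, Gamma, Echo)}
π[title, mid]: project onto (title, mid) → {(Atlas, 25), (Beta, 5), (Delta, 37), (Gamma, 38), (Gamma, 7), (Nova, 18), (Nova, 32), (Vega, 16), (Zephyr, 30)}
Apply σ_{title ≠ Atlas}; surviving tuples: {(Beta, 5), (Delta, 37), (Gamma, 38), (Gamma, 7), (Nova, 18), (Nova, 32), (Vega, 16), (Zephyr, 30)}
π[title]: project onto (title) (2 duplicate(s) eliminated) → {Beta, Delta, Gamma, Nova, Vega, Zephyr}

{Beta, Delta, Gamma, Nova, Vega, Zephyr}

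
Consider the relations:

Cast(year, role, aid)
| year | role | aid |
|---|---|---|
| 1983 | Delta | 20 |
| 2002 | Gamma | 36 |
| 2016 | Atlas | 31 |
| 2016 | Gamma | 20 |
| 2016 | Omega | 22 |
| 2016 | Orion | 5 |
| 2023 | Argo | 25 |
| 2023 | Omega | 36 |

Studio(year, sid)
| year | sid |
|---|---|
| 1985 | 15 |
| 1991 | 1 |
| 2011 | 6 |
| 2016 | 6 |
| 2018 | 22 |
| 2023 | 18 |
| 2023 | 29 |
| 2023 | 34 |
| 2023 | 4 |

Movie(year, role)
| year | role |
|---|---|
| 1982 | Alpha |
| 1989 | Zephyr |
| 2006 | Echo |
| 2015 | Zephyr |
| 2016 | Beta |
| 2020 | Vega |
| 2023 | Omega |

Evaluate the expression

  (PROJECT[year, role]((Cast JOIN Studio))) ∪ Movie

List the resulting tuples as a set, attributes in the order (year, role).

Joining Cast and Studio on year yields {(2016, Atlas, 31, 6), (2016, Gamma, 20, 6), (2016, Omega, 22, 6), (2016, Orion, 5, 6), (2023, Argo, 25, 18), (2023, Argo, 25, 29), (2023, Argo, 25, 34), (2023, Argo, 25, 4), (2023, Omega, 36, 18), (2023, Omega, 36, 29), (2023, Omega, 36, 34), (2023, Omega, 36, 4)}.
Keep only column(s) year, role (6 duplicate(s) eliminated): {(2016, Atlas), (2016, Gamma), (2016, Omega), (2016, Orion), (2023, Argo), (2023, Omega)}
Union: {(2016, Atlas), (2016, Gamma), (2016, Omega), (2016, Orion), (2023, Argo), (2023, Omega)} with {(1982, Alpha), (1989, Zephyr), (2006, Echo), (2015, Zephyr), (2016, Beta), (2020, Vega), (2023, Omega)} → {(1982, Alpha), (1989, Zephyr), (2006, Echo), (2015, Zephyr), (2016, Atlas), (2016, Beta), (2016, Gamma), (2016, Omega), (2016, Orion), (2020, Vega), (2023, Argo), (2023, Omega)}

{(1982, Alpha), (1989, Zephyr), (2006, Echo), (2015, Zephyr), (2016, Atlas), (2016, Beta), (2016, Gamma), (2016, Omega), (2016, Orion), (2020, Vega), (2023, Argo), (2023, Omega)}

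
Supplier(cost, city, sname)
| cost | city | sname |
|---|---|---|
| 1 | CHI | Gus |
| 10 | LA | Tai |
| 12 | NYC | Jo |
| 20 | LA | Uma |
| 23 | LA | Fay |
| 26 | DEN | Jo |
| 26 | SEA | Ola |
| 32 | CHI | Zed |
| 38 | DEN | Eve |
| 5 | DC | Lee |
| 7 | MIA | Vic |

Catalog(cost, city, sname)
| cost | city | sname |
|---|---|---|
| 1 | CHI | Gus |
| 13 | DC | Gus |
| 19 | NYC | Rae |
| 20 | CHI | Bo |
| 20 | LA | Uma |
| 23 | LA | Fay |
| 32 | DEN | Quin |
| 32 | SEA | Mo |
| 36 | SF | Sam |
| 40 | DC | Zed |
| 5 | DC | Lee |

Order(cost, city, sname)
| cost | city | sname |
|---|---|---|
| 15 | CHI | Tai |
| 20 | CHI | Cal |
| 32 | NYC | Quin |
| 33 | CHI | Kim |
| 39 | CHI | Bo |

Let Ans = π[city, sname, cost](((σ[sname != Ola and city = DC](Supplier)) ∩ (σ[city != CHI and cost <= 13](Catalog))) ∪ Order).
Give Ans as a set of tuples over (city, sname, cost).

{(CHI, Bo, 39), (CHI, Cal, 20), (CHI, Kim, 33), (CHI, Tai, 15), (DC, Lee, 5), (NYC, Quin, 32)}

Apply σ_{sname != Ola and city = DC}; surviving tuples: {(5, DC, Lee)}
Apply σ_{city != CHI and cost <= 13}; surviving tuples: {(13, DC, Gus), (5, DC, Lee)}
Set intersection of the two operands is {(5, DC, Lee)}.
Set union of the two operands is {(15, CHI, Tai), (20, CHI, Cal), (32, NYC, Quin), (33, CHI, Kim), (39, CHI, Bo), (5, DC, Lee)}.
Keep only column(s) city, sname, cost: {(CHI, Bo, 39), (CHI, Cal, 20), (CHI, Kim, 33), (CHI, Tai, 15), (DC, Lee, 5), (NYC, Quin, 32)}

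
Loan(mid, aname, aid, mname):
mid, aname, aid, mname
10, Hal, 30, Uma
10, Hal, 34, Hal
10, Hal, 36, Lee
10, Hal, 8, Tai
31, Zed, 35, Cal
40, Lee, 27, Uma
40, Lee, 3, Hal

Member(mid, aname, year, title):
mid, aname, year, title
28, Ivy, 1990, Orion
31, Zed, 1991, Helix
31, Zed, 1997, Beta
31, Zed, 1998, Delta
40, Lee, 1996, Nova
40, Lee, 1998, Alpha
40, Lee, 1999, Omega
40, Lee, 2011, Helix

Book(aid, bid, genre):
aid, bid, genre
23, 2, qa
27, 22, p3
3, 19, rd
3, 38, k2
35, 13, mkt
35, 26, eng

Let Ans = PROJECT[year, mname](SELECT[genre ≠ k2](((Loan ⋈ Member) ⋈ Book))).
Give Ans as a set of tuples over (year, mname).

{(1991, Cal), (1996, Hal), (1996, Uma), (1997, Cal), (1998, Cal), (1998, Hal), (1998, Uma), (1999, Hal), (1999, Uma), (2011, Hal), (2011, Uma)}

Natural join on mid, aname: {(31, Zed, 35, Cal, 1991, Helix), (31, Zed, 35, Cal, 1997, Beta), (31, Zed, 35, Cal, 1998, Delta), (40, Lee, 27, Uma, 1996, Nova), (40, Lee, 27, Uma, 1998, Alpha), (40, Lee, 27, Uma, 1999, Omega), (40, Lee, 27, Uma, 2011, Helix), (40, Lee, 3, Hal, 1996, Nova), (40, Lee, 3, Hal, 1998, Alpha), (40, Lee, 3, Hal, 1999, Omega), (40, Lee, 3, Hal, 2011, Helix)}
Natural join on aid: {(31, Zed, 35, Cal, 1991, Helix, 13, mkt), (31, Zed, 35, Cal, 1991, Helix, 26, eng), (31, Zed, 35, Cal, 1997, Beta, 13, mkt), (31, Zed, 35, Cal, 1997, Beta, 26, eng), (31, Zed, 35, Cal, 1998, Delta, 13, mkt), (31, Zed, 35, Cal, 1998, Delta, 26, eng), (40, Lee, 27, Uma, 1996, Nova, 22, p3), (40, Lee, 27, Uma, 1998, Alpha, 22, p3), (40, Lee, 27, Uma, 1999, Omega, 22, p3), (40, Lee, 27, Uma, 2011, Helix, 22, p3), (40, Lee, 3, Hal, 1996, Nova, 19, rd), (40, Lee, 3, Hal, 1996, Nova, 38, k2), (40, Lee, 3, Hal, 1998, Alpha, 19, rd), (40, Lee, 3, Hal, 1998, Alpha, 38, k2), (40, Lee, 3, Hal, 1999, Omega, 19, rd), (40, Lee, 3, Hal, 1999, Omega, 38, k2), (40, Lee, 3, Hal, 2011, Helix, 19, rd), (40, Lee, 3, Hal, 2011, Helix, 38, k2)}
σ[genre ≠ k2]: keep tuples satisfying genre ≠ k2 → {(31, Zed, 35, Cal, 1991, Helix, 13, mkt), (31, Zed, 35, Cal, 1991, Helix, 26, eng), (31, Zed, 35, Cal, 1997, Beta, 13, mkt), (31, Zed, 35, Cal, 1997, Beta, 26, eng), (31, Zed, 35, Cal, 1998, Delta, 13, mkt), (31, Zed, 35, Cal, 1998, Delta, 26, eng), (40, Lee, 27, Uma, 1996, Nova, 22, p3), (40, Lee, 27, Uma, 1998, Alpha, 22, p3), (40, Lee, 27, Uma, 1999, Omega, 22, p3), (40, Lee, 27, Uma, 2011, Helix, 22, p3), (40, Lee, 3, Hal, 1996, Nova, 19, rd), (40, Lee, 3, Hal, 1998, Alpha, 19, rd), (40, Lee, 3, Hal, 1999, Omega, 19, rd), (40, Lee, 3, Hal, 2011, Helix, 19, rd)}
π_{year, mname} gives {(1991, Cal), (1996, Hal), (1996, Uma), (1997, Cal), (1998, Cal), (1998, Hal), (1998, Uma), (1999, Hal), (1999, Uma), (2011, Hal), (2011, Uma)} (3 duplicate(s) eliminated).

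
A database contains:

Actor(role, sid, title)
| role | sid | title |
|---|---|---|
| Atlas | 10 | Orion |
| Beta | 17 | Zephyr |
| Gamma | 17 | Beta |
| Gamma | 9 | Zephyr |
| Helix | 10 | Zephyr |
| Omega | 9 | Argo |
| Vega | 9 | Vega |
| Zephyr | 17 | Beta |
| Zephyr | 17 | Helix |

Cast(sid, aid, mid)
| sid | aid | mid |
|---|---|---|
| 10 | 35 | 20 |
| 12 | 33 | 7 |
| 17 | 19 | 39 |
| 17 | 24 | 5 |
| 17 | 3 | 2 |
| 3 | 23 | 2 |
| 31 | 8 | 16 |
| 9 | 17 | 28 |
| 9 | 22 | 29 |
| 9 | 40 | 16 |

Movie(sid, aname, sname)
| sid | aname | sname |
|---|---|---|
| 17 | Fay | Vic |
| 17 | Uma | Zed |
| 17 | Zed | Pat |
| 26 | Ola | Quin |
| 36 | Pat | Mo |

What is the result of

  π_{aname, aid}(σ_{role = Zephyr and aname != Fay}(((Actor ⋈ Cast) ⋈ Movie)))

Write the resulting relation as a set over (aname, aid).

Joining Actor and Cast on sid yields {(Atlas, 10, Orion, 35, 20), (Beta, 17, Zephyr, 19, 39), (Beta, 17, Zephyr, 24, 5), (Beta, 17, Zephyr, 3, 2), (Gamma, 17, Beta, 19, 39), (Gamma, 17, Beta, 24, 5), (Gamma, 17, Beta, 3, 2), (Gamma, 9, Zephyr, 17, 28), (Gamma, 9, Zephyr, 22, 29), (Gamma, 9, Zephyr, 40, 16), (Helix, 10, Zephyr, 35, 20), (Omega, 9, Argo, 17, 28), (Omega, 9, Argo, 22, 29), (Omega, 9, Argo, 40, 16), (Vega, 9, Vega, 17, 28), (Vega, 9, Vega, 22, 29), (Vega, 9, Vega, 40, 16), (Zephyr, 17, Beta, 19, 39), (Zephyr, 17, Beta, 24, 5), (Zephyr, 17, Beta, 3, 2), (Zephyr, 17, Helix, 19, 39), (Zephyr, 17, Helix, 24, 5), (Zephyr, 17, Helix, 3, 2)}.
Joining (Actor ⋈ Cast) and Movie on sid yields {(Beta, 17, Zephyr, 19, 39, Fay, Vic), (Beta, 17, Zephyr, 19, 39, Uma, Zed), (Beta, 17, Zephyr, 19, 39, Zed, Pat), (Beta, 17, Zephyr, 24, 5, Fay, Vic), (Beta, 17, Zephyr, 24, 5, Uma, Zed), (Beta, 17, Zephyr, 24, 5, Zed, Pat), (Beta, 17, Zephyr, 3, 2, Fay, Vic), (Beta, 17, Zephyr, 3, 2, Uma, Zed), (Beta, 17, Zephyr, 3, 2, Zed, Pat), (Gamma, 17, Beta, 19, 39, Fay, Vic), (Gamma, 17, Beta, 19, 39, Uma, Zed), (Gamma, 17, Beta, 19, 39, Zed, Pat), (Gamma, 17, Beta, 24, 5, Fay, Vic), (Gamma, 17, Beta, 24, 5, Uma, Zed), (Gamma, 17, Beta, 24, 5, Zed, Pat), (Gamma, 17, Beta, 3, 2, Fay, Vic), (Gamma, 17, Beta, 3, 2, Uma, Zed), (Gamma, 17, Beta, 3, 2, Zed, Pat), (Zephyr, 17, Beta, 19, 39, Fay, Vic), (Zephyr, 17, Beta, 19, 39, Uma, Zed), (Zephyr, 17, Beta, 19, 39, Zed, Pat), (Zephyr, 17, Beta, 24, 5, Fay, Vic), (Zephyr, 17, Beta, 24, 5, Uma, Zed), (Zephyr, 17, Beta, 24, 5, Zed, Pat), (Zephyr, 17, Beta, 3, 2, Fay, Vic), (Zephyr, 17, Beta, 3, 2, Uma, Zed), (Zephyr, 17, Beta, 3, 2, Zed, Pat), (Zephyr, 17, Helix, 19, 39, Fay, Vic), (Zephyr, 17, Helix, 19, 39, Uma, Zed), (Zephyr, 17, Helix, 19, 39, Zed, Pat), (Zephyr, 17, Helix, 24, 5, Fay, Vic), (Zephyr, 17, Helix, 24, 5, Uma, Zed), (Zephyr, 17, Helix, 24, 5, Zed, Pat), (Zephyr, 17, Helix, 3, 2, Fay, Vic), (Zephyr, 17, Helix, 3, 2, Uma, Zed), (Zephyr, 17, Helix, 3, 2, Zed, Pat)}.
Apply σ_{role = Zephyr and aname != Fay}; surviving tuples: {(Zephyr, 17, Beta, 19, 39, Uma, Zed), (Zephyr, 17, Beta, 19, 39, Zed, Pat), (Zephyr, 17, Beta, 24, 5, Uma, Zed), (Zephyr, 17, Beta, 24, 5, Zed, Pat), (Zephyr, 17, Beta, 3, 2, Uma, Zed), (Zephyr, 17, Beta, 3, 2, Zed, Pat), (Zephyr, 17, Helix, 19, 39, Uma, Zed), (Zephyr, 17, Helix, 19, 39, Zed, Pat), (Zephyr, 17, Helix, 24, 5, Uma, Zed), (Zephyr, 17, Helix, 24, 5, Zed, Pat), (Zephyr, 17, Helix, 3, 2, Uma, Zed), (Zephyr, 17, Helix, 3, 2, Zed, Pat)}
π_{aname, aid} gives {(Uma, 19), (Uma, 24), (Uma, 3), (Zed, 19), (Zed, 24), (Zed, 3)} (6 duplicate(s) eliminated).

{(Uma, 19), (Uma, 24), (Uma, 3), (Zed, 19), (Zed, 24), (Zed, 3)}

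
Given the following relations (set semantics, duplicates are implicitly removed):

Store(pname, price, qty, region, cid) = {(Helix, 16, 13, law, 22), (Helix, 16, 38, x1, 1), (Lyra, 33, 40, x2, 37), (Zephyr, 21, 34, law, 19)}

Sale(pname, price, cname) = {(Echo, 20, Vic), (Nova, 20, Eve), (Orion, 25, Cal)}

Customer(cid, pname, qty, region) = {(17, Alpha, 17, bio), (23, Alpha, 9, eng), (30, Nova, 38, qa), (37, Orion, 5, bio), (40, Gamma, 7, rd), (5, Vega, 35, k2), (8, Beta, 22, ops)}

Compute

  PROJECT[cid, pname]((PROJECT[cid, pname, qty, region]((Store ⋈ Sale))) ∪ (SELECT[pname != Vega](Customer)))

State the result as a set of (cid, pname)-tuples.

{(17, Alpha), (23, Alpha), (30, Nova), (37, Orion), (40, Gamma), (8, Beta)}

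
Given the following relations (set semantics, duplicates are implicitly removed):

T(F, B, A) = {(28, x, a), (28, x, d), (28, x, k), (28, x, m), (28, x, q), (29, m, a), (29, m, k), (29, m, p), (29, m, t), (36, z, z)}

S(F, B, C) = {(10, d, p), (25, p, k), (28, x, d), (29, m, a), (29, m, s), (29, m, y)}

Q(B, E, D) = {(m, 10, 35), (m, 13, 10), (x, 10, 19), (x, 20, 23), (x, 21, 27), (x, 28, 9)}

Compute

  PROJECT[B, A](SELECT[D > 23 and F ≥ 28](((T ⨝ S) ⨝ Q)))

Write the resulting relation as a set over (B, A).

T ⋈ S (natural join on F, B): {(28, x, a, d), (28, x, d, d), (28, x, k, d), (28, x, m, d), (28, x, q, d), (29, m, a, a), (29, m, a, s), (29, m, a, y), (29, m, k, a), (29, m, k, s), (29, m, k, y), (29, m, p, a), (29, m, p, s), (29, m, p, y), (29, m, t, a), (29, m, t, s), (29, m, t, y)}
(T ⨝ S) ⋈ Q (natural join on B): {(28, x, a, d, 10, 19), (28, x, a, d, 20, 23), (28, x, a, d, 21, 27), (28, x, a, d, 28, 9), (28, x, d, d, 10, 19), (28, x, d, d, 20, 23), (28, x, d, d, 21, 27), (28, x, d, d, 28, 9), (28, x, k, d, 10, 19), (28, x, k, d, 20, 23), (28, x, k, d, 21, 27), (28, x, k, d, 28, 9), (28, x, m, d, 10, 19), (28, x, m, d, 20, 23), (28, x, m, d, 21, 27), (28, x, m, d, 28, 9), (28, x, q, d, 10, 19), (28, x, q, d, 20, 23), (28, x, q, d, 21, 27), (28, x, q, d, 28, 9), (29, m, a, a, 10, 35), (29, m, a, a, 13, 10), (29, m, a, s, 10, 35), (29, m, a, s, 13, 10), (29, m, a, y, 10, 35), (29, m, a, y, 13, 10), (29, m, k, a, 10, 35), (29, m, k, a, 13, 10), (29, m, k, s, 10, 35), (29, m, k, s, 13, 10), (29, m, k, y, 10, 35), (29, m, k, y, 13, 10), (29, m, p, a, 10, 35), (29, m, p, a, 13, 10), (29, m, p, s, 10, 35), (29, m, p, s, 13, 10), (29, m, p, y, 10, 35), (29, m, p, y, 13, 10), (29, m, t, a, 10, 35), (29, m, t, a, 13, 10), (29, m, t, s, 10, 35), (29, m, t, s, 13, 10), (29, m, t, y, 10, 35), (29, m, t, y, 13, 10)}
Filtering on D > 23 and F ≥ 28 leaves {(28, x, a, d, 21, 27), (28, x, d, d, 21, 27), (28, x, k, d, 21, 27), (28, x, m, d, 21, 27), (28, x, q, d, 21, 27), (29, m, a, a, 10, 35), (29, m, a, s, 10, 35), (29, m, a, y, 10, 35), (29, m, k, a, 10, 35), (29, m, k, s, 10, 35), (29, m, k, y, 10, 35), (29, m, p, a, 10, 35), (29, m, p, s, 10, 35), (29, m, p, y, 10, 35), (29, m, t, a, 10, 35), (29, m, t, s, 10, 35), (29, m, t, y, 10, 35)}.
π[B, A]: project onto (B, A) (8 duplicate(s) eliminated) → {(m, a), (m, k), (m, p), (m, t), (x, a), (x, d), (x, k), (x, m), (x, q)}

{(m, a), (m, k), (m, p), (m, t), (x, a), (x, d), (x, k), (x, m), (x, q)}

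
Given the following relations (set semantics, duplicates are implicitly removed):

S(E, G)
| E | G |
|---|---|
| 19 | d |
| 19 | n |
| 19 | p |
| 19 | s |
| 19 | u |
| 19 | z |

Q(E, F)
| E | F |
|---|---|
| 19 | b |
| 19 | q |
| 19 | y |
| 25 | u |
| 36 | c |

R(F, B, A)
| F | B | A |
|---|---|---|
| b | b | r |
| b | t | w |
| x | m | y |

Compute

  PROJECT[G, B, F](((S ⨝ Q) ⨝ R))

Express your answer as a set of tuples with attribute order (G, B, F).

{(d, b, b), (d, t, b), (n, b, b), (n, t, b), (p, b, b), (p, t, b), (s, b, b), (s, t, b), (u, b, b), (u, t, b), (z, b, b), (z, t, b)}

Natural join on E: {(19, d, b), (19, d, q), (19, d, y), (19, n, b), (19, n, q), (19, n, y), (19, p, b), (19, p, q), (19, p, y), (19, s, b), (19, s, q), (19, s, y), (19, u, b), (19, u, q), (19, u, y), (19, z, b), (19, z, q), (19, z, y)}
Natural join on F: {(19, d, b, b, r), (19, d, b, t, w), (19, n, b, b, r), (19, n, b, t, w), (19, p, b, b, r), (19, p, b, t, w), (19, s, b, b, r), (19, s, b, t, w), (19, u, b, b, r), (19, u, b, t, w), (19, z, b, b, r), (19, z, b, t, w)}
Projecting to G, B, F: {(d, b, b), (d, t, b), (n, b, b), (n, t, b), (p, b, b), (p, t, b), (s, b, b), (s, t, b), (u, b, b), (u, t, b), (z, b, b), (z, t, b)}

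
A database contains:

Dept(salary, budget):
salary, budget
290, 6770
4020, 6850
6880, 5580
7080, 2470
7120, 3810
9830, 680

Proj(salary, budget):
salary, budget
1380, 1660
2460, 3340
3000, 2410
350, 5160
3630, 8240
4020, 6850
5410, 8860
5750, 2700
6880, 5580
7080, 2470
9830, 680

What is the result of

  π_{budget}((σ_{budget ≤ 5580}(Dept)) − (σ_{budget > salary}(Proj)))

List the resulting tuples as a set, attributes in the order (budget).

σ[budget ≤ 5580]: keep tuples satisfying budget ≤ 5580 → {(6880, 5580), (7080, 2470), (7120, 3810), (9830, 680)}
σ[budget > salary]: keep tuples satisfying budget > salary → {(1380, 1660), (2460, 3340), (350, 5160), (3630, 8240), (4020, 6850), (5410, 8860)}
Difference: {(6880, 5580), (7080, 2470), (7120, 3810), (9830, 680)} with {(1380, 1660), (2460, 3340), (350, 5160), (3630, 8240), (4020, 6850), (5410, 8860)} → {(6880, 5580), (7080, 2470), (7120, 3810), (9830, 680)}
π_{budget} gives {2470, 3810, 5580, 680}.

{2470, 3810, 5580, 680}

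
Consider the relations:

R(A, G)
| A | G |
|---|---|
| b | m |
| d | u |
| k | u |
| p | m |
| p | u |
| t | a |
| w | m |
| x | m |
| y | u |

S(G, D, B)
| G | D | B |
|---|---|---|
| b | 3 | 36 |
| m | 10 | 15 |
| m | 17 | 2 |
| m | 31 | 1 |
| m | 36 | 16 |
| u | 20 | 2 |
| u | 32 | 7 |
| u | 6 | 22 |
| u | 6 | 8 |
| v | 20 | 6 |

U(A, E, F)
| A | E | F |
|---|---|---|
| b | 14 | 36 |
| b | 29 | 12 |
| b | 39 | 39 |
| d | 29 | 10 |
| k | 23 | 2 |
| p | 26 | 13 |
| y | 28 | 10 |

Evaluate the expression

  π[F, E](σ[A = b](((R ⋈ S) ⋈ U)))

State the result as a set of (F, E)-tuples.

{(12, 29), (36, 14), (39, 39)}

R ⋈ S (natural join on G): {(b, m, 10, 15), (b, m, 17, 2), (b, m, 31, 1), (b, m, 36, 16), (d, u, 20, 2), (d, u, 32, 7), (d, u, 6, 22), (d, u, 6, 8), (k, u, 20, 2), (k, u, 32, 7), (k, u, 6, 22), (k, u, 6, 8), (p, m, 10, 15), (p, m, 17, 2), (p, m, 31, 1), (p, m, 36, 16), (p, u, 20, 2), (p, u, 32, 7), (p, u, 6, 22), (p, u, 6, 8), (w, m, 10, 15), (w, m, 17, 2), (w, m, 31, 1), (w, m, 36, 16), (x, m, 10, 15), (x, m, 17, 2), (x, m, 31, 1), (x, m, 36, 16), (y, u, 20, 2), (y, u, 32, 7), (y, u, 6, 22), (y, u, 6, 8)}
(R ⋈ S) ⋈ U (natural join on A): {(b, m, 10, 15, 14, 36), (b, m, 10, 15, 29, 12), (b, m, 10, 15, 39, 39), (b, m, 17, 2, 14, 36), (b, m, 17, 2, 29, 12), (b, m, 17, 2, 39, 39), (b, m, 31, 1, 14, 36), (b, m, 31, 1, 29, 12), (b, m, 31, 1, 39, 39), (b, m, 36, 16, 14, 36), (b, m, 36, 16, 29, 12), (b, m, 36, 16, 39, 39), (d, u, 20, 2, 29, 10), (d, u, 32, 7, 29, 10), (d, u, 6, 22, 29, 10), (d, u, 6, 8, 29, 10), (k, u, 20, 2, 23, 2), (k, u, 32, 7, 23, 2), (k, u, 6, 22, 23, 2), (k, u, 6, 8, 23, 2), (p, m, 10, 15, 26, 13), (p, m, 17, 2, 26, 13), (p, m, 31, 1, 26, 13), (p, m, 36, 16, 26, 13), (p, u, 20, 2, 26, 13), (p, u, 32, 7, 26, 13), (p, u, 6, 22, 26, 13), (p, u, 6, 8, 26, 13), (y, u, 20, 2, 28, 10), (y, u, 32, 7, 28, 10), (y, u, 6, 22, 28, 10), (y, u, 6, 8, 28, 10)}
Apply σ_{A = b}; surviving tuples: {(b, m, 10, 15, 14, 36), (b, m, 10, 15, 29, 12), (b, m, 10, 15, 39, 39), (b, m, 17, 2, 14, 36), (b, m, 17, 2, 29, 12), (b, m, 17, 2, 39, 39), (b, m, 31, 1, 14, 36), (b, m, 31, 1, 29, 12), (b, m, 31, 1, 39, 39), (b, m, 36, 16, 14, 36), (b, m, 36, 16, 29, 12), (b, m, 36, 16, 39, 39)}
Keep only column(s) F, E (9 duplicate(s) eliminated): {(12, 29), (36, 14), (39, 39)}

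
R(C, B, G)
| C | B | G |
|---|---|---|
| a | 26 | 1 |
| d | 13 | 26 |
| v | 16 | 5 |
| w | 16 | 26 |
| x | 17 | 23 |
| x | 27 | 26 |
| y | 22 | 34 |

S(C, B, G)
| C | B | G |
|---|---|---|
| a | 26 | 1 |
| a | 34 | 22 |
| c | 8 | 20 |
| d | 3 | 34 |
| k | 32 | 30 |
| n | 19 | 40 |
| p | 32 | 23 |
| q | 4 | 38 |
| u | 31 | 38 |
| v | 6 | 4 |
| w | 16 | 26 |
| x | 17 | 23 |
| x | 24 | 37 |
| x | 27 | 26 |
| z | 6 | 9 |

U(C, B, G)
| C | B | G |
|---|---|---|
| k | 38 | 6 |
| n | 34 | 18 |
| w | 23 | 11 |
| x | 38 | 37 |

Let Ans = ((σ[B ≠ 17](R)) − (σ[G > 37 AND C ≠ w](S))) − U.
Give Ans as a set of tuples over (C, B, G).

Filtering on B ≠ 17 leaves {(a, 26, 1), (d, 13, 26), (v, 16, 5), (w, 16, 26), (x, 27, 26), (y, 22, 34)}.
Filtering on G > 37 AND C ≠ w leaves {(n, 19, 40), (q, 4, 38), (u, 31, 38)}.
Difference: {(a, 26, 1), (d, 13, 26), (v, 16, 5), (w, 16, 26), (x, 27, 26), (y, 22, 34)} with {(n, 19, 40), (q, 4, 38), (u, 31, 38)} → {(a, 26, 1), (d, 13, 26), (v, 16, 5), (w, 16, 26), (x, 27, 26), (y, 22, 34)}
Difference: {(a, 26, 1), (d, 13, 26), (v, 16, 5), (w, 16, 26), (x, 27, 26), (y, 22, 34)} with {(k, 38, 6), (n, 34, 18), (w, 23, 11), (x, 38, 37)} → {(a, 26, 1), (d, 13, 26), (v, 16, 5), (w, 16, 26), (x, 27, 26), (y, 22, 34)}

{(a, 26, 1), (d, 13, 26), (v, 16, 5), (w, 16, 26), (x, 27, 26), (y, 22, 34)}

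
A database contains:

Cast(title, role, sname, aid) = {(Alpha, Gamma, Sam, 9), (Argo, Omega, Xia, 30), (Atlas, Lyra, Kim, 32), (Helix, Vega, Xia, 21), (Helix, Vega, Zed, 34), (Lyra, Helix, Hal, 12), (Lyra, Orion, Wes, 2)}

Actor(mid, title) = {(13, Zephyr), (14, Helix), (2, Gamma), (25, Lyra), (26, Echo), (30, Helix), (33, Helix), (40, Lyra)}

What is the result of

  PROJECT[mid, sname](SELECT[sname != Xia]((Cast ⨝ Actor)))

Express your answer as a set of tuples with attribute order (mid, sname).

{(14, Zed), (25, Hal), (25, Wes), (30, Zed), (33, Zed), (40, Hal), (40, Wes)}

Natural join on title: {(Helix, Vega, Xia, 21, 14), (Helix, Vega, Xia, 21, 30), (Helix, Vega, Xia, 21, 33), (Helix, Vega, Zed, 34, 14), (Helix, Vega, Zed, 34, 30), (Helix, Vega, Zed, 34, 33), (Lyra, Helix, Hal, 12, 25), (Lyra, Helix, Hal, 12, 40), (Lyra, Orion, Wes, 2, 25), (Lyra, Orion, Wes, 2, 40)}
σ[sname != Xia]: keep tuples satisfying sname != Xia → {(Helix, Vega, Zed, 34, 14), (Helix, Vega, Zed, 34, 30), (Helix, Vega, Zed, 34, 33), (Lyra, Helix, Hal, 12, 25), (Lyra, Helix, Hal, 12, 40), (Lyra, Orion, Wes, 2, 25), (Lyra, Orion, Wes, 2, 40)}
π_{mid, sname} gives {(14, Zed), (25, Hal), (25, Wes), (30, Zed), (33, Zed), (40, Hal), (40, Wes)}.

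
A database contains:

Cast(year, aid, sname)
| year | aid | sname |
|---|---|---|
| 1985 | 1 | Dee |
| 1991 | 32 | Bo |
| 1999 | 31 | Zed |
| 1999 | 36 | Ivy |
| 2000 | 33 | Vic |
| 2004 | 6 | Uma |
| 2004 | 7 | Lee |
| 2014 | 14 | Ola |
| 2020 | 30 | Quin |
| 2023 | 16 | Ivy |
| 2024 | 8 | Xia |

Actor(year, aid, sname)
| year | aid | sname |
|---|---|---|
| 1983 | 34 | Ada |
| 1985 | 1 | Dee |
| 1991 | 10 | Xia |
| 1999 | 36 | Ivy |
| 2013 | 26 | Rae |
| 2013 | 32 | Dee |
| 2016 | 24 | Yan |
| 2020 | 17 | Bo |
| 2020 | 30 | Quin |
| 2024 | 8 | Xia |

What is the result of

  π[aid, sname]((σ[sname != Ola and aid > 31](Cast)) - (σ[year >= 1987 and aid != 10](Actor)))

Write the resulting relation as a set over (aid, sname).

{(32, Bo), (33, Vic)}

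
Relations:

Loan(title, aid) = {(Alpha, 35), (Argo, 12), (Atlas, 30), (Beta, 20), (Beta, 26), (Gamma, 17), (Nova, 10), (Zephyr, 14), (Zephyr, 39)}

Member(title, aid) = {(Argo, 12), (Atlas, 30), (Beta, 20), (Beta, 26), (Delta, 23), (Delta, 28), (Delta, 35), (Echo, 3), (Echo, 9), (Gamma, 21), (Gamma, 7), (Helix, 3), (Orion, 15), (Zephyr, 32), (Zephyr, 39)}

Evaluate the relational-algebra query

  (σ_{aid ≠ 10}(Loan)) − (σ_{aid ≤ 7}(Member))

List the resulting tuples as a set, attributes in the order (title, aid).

Apply σ_{aid ≠ 10}; surviving tuples: {(Alpha, 35), (Argo, 12), (Atlas, 30), (Beta, 20), (Beta, 26), (Gamma, 17), (Zephyr, 14), (Zephyr, 39)}
Apply σ_{aid ≤ 7}; surviving tuples: {(Echo, 3), (Gamma, 7), (Helix, 3)}
Taking the difference: {(Alpha, 35), (Argo, 12), (Atlas, 30), (Beta, 20), (Beta, 26), (Gamma, 17), (Zephyr, 14), (Zephyr, 39)}

{(Alpha, 35), (Argo, 12), (Atlas, 30), (Beta, 20), (Beta, 26), (Gamma, 17), (Zephyr, 14), (Zephyr, 39)}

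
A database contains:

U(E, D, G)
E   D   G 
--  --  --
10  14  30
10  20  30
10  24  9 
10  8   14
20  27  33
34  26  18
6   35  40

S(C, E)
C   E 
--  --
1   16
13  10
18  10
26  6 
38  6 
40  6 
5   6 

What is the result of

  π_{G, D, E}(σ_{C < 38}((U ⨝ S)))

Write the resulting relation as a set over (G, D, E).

Joining U and S on E yields {(10, 14, 30, 13), (10, 14, 30, 18), (10, 20, 30, 13), (10, 20, 30, 18), (10, 24, 9, 13), (10, 24, 9, 18), (10, 8, 14, 13), (10, 8, 14, 18), (6, 35, 40, 26), (6, 35, 40, 38), (6, 35, 40, 40), (6, 35, 40, 5)}.
Filtering on C < 38 leaves {(10, 14, 30, 13), (10, 14, 30, 18), (10, 20, 30, 13), (10, 20, 30, 18), (10, 24, 9, 13), (10, 24, 9, 18), (10, 8, 14, 13), (10, 8, 14, 18), (6, 35, 40, 26), (6, 35, 40, 5)}.
Keep only column(s) G, D, E (5 duplicate(s) eliminated): {(14, 8, 10), (30, 14, 10), (30, 20, 10), (40, 35, 6), (9, 24, 10)}

{(14, 8, 10), (30, 14, 10), (30, 20, 10), (40, 35, 6), (9, 24, 10)}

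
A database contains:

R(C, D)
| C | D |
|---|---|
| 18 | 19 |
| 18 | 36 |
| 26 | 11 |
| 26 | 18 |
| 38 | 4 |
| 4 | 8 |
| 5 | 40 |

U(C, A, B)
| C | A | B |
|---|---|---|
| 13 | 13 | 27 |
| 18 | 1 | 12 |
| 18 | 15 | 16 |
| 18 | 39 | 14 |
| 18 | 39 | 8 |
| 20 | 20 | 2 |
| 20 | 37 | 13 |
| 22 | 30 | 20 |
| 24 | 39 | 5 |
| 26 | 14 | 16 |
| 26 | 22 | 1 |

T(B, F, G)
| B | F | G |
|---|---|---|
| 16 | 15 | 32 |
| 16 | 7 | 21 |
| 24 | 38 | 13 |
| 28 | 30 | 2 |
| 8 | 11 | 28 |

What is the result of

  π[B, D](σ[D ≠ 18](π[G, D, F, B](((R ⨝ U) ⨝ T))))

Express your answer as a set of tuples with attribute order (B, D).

{(16, 11), (16, 19), (16, 36), (8, 19), (8, 36)}

R ⋈ U (natural join on C): {(18, 19, 1, 12), (18, 19, 15, 16), (18, 19, 39, 14), (18, 19, 39, 8), (18, 36, 1, 12), (18, 36, 15, 16), (18, 36, 39, 14), (18, 36, 39, 8), (26, 11, 14, 16), (26, 11, 22, 1), (26, 18, 14, 16), (26, 18, 22, 1)}
(R ⨝ U) ⋈ T (natural join on B): {(18, 19, 15, 16, 15, 32), (18, 19, 15, 16, 7, 21), (18, 19, 39, 8, 11, 28), (18, 36, 15, 16, 15, 32), (18, 36, 15, 16, 7, 21), (18, 36, 39, 8, 11, 28), (26, 11, 14, 16, 15, 32), (26, 11, 14, 16, 7, 21), (26, 18, 14, 16, 15, 32), (26, 18, 14, 16, 7, 21)}
Projecting to G, D, F, B: {(21, 11, 7, 16), (21, 18, 7, 16), (21, 19, 7, 16), (21, 36, 7, 16), (28, 19, 11, 8), (28, 36, 11, 8), (32, 11, 15, 16), (32, 18, 15, 16), (32, 19, 15, 16), (32, 36, 15, 16)}
σ[D ≠ 18]: keep tuples satisfying D ≠ 18 → {(21, 11, 7, 16), (21, 19, 7, 16), (21, 36, 7, 16), (28, 19, 11, 8), (28, 36, 11, 8), (32, 11, 15, 16), (32, 19, 15, 16), (32, 36, 15, 16)}
Projecting to B, D (3 duplicate(s) eliminated): {(16, 11), (16, 19), (16, 36), (8, 19), (8, 36)}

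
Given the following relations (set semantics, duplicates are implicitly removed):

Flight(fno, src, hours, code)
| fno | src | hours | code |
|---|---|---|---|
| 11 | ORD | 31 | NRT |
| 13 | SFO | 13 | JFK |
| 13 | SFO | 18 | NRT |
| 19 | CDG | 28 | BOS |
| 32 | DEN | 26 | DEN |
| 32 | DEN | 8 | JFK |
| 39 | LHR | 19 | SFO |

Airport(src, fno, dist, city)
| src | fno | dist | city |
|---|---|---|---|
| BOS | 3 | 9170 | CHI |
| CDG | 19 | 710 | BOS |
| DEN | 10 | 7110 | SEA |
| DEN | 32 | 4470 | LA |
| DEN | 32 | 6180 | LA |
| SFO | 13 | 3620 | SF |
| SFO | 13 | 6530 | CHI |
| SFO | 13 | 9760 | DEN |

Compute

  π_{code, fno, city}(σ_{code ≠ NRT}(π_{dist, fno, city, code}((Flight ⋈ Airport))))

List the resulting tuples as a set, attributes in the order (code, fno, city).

{(BOS, 19, BOS), (DEN, 32, LA), (JFK, 13, CHI), (JFK, 13, DEN), (JFK, 13, SF), (JFK, 32, LA)}

Joining Flight and Airport on fno, src yields {(13, SFO, 13, JFK, 3620, SF), (13, SFO, 13, JFK, 6530, CHI), (13, SFO, 13, JFK, 9760, DEN), (13, SFO, 18, NRT, 3620, SF), (13, SFO, 18, NRT, 6530, CHI), (13, SFO, 18, NRT, 9760, DEN), (19, CDG, 28, BOS, 710, BOS), (32, DEN, 26, DEN, 4470, LA), (32, DEN, 26, DEN, 6180, LA), (32, DEN, 8, JFK, 4470, LA), (32, DEN, 8, JFK, 6180, LA)}.
Projecting to dist, fno, city, code: {(3620, 13, SF, JFK), (3620, 13, SF, NRT), (4470, 32, LA, DEN), (4470, 32, LA, JFK), (6180, 32, LA, DEN), (6180, 32, LA, JFK), (6530, 13, CHI, JFK), (6530, 13, CHI, NRT), (710, 19, BOS, BOS), (9760, 13, DEN, JFK), (9760, 13, DEN, NRT)}
Selection code ≠ NRT: {(3620, 13, SF, JFK), (4470, 32, LA, DEN), (4470, 32, LA, JFK), (6180, 32, LA, DEN), (6180, 32, LA, JFK), (6530, 13, CHI, JFK), (710, 19, BOS, BOS), (9760, 13, DEN, JFK)}
Projecting to code, fno, city (2 duplicate(s) eliminated): {(BOS, 19, BOS), (DEN, 32, LA), (JFK, 13, CHI), (JFK, 13, DEN), (JFK, 13, SF), (JFK, 32, LA)}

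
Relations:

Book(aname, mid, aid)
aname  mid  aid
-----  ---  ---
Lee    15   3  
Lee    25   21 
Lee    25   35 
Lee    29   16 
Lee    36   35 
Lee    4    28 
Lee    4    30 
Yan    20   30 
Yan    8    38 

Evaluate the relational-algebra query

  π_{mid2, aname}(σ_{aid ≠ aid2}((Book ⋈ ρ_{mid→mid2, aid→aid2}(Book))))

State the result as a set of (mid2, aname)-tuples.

{(15, Lee), (20, Yan), (25, Lee), (29, Lee), (36, Lee), (4, Lee), (8, Yan)}

ρ[mid→mid2, aid→aid2]: schema becomes (aname, mid2, aid2); tuples unchanged.
Natural join on aname: {(Lee, 15, 3, 15, 3), (Lee, 15, 3, 25, 21), (Lee, 15, 3, 25, 35), (Lee, 15, 3, 29, 16), (Lee, 15, 3, 36, 35), (Lee, 15, 3, 4, 28), (Lee, 15, 3, 4, 30), (Lee, 25, 21, 15, 3), (Lee, 25, 21, 25, 21), (Lee, 25, 21, 25, 35), (Lee, 25, 21, 29, 16), (Lee, 25, 21, 36, 35), (Lee, 25, 21, 4, 28), (Lee, 25, 21, 4, 30), (Lee, 25, 35, 15, 3), (Lee, 25, 35, 25, 21), (Lee, 25, 35, 25, 35), (Lee, 25, 35, 29, 16), (Lee, 25, 35, 36, 35), (Lee, 25, 35, 4, 28), (Lee, 25, 35, 4, 30), (Lee, 29, 16, 15, 3), (Lee, 29, 16, 25, 21), (Lee, 29, 16, 25, 35), (Lee, 29, 16, 29, 16), (Lee, 29, 16, 36, 35), (Lee, 29, 16, 4, 28), (Lee, 29, 16, 4, 30), (Lee, 36, 35, 15, 3), (Lee, 36, 35, 25, 21), (Lee, 36, 35, 25, 35), (Lee, 36, 35, 29, 16), (Lee, 36, 35, 36, 35), (Lee, 36, 35, 4, 28), (Lee, 36, 35, 4, 30), (Lee, 4, 28, 15, 3), (Lee, 4, 28, 25, 21), (Lee, 4, 28, 25, 35), (Lee, 4, 28, 29, 16), (Lee, 4, 28, 36, 35), (Lee, 4, 28, 4, 28), (Lee, 4, 28, 4, 30), (Lee, 4, 30, 15, 3), (Lee, 4, 30, 25, 21), (Lee, 4, 30, 25, 35), (Lee, 4, 30, 29, 16), (Lee, 4, 30, 36, 35), (Lee, 4, 30, 4, 28), (Lee, 4, 30, 4, 30), (Yan, 20, 30, 20, 30), (Yan, 20, 30, 8, 38), (Yan, 8, 38, 20, 30), (Yan, 8, 38, 8, 38)}
Selection aid ≠ aid2: {(Lee, 15, 3, 25, 21), (Lee, 15, 3, 25, 35), (Lee, 15, 3, 29, 16), (Lee, 15, 3, 36, 35), (Lee, 15, 3, 4, 28), (Lee, 15, 3, 4, 30), (Lee, 25, 21, 15, 3), (Lee, 25, 21, 25, 35), (Lee, 25, 21, 29, 16), (Lee, 25, 21, 36, 35), (Lee, 25, 21, 4, 28), (Lee, 25, 21, 4, 30), (Lee, 25, 35, 15, 3), (Lee, 25, 35, 25, 21), (Lee, 25, 35, 29, 16), (Lee, 25, 35, 4, 28), (Lee, 25, 35, 4, 30), (Lee, 29, 16, 15, 3), (Lee, 29, 16, 25, 21), (Lee, 29, 16, 25, 35), (Lee, 29, 16, 36, 35), (Lee, 29, 16, 4, 28), (Lee, 29, 16, 4, 30), (Lee, 36, 35, 15, 3), (Lee, 36, 35, 25, 21), (Lee, 36, 35, 29, 16), (Lee, 36, 35, 4, 28), (Lee, 36, 35, 4, 30), (Lee, 4, 28, 15, 3), (Lee, 4, 28, 25, 21), (Lee, 4, 28, 25, 35), (Lee, 4, 28, 29, 16), (Lee, 4, 28, 36, 35), (Lee, 4, 28, 4, 30), (Lee, 4, 30, 15, 3), (Lee, 4, 30, 25, 21), (Lee, 4, 30, 25, 35), (Lee, 4, 30, 29, 16), (Lee, 4, 30, 36, 35), (Lee, 4, 30, 4, 28), (Yan, 20, 30, 8, 38), (Yan, 8, 38, 20, 30)}
π_{mid2, aname} gives {(15, Lee), (20, Yan), (25, Lee), (29, Lee), (36, Lee), (4, Lee), (8, Yan)} (35 duplicate(s) eliminated).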